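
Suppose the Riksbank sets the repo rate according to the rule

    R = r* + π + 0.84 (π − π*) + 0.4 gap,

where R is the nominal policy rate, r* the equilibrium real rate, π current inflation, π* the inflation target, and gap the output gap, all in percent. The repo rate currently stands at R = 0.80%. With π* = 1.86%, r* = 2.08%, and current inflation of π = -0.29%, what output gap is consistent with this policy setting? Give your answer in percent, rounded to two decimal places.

0.4 gap = 0.80 − 2.08 − (-0.29) − 0.84 × ((-0.29) − 1.86) = 0.816
gap = 0.816 / 0.4 = 2.04

2.04%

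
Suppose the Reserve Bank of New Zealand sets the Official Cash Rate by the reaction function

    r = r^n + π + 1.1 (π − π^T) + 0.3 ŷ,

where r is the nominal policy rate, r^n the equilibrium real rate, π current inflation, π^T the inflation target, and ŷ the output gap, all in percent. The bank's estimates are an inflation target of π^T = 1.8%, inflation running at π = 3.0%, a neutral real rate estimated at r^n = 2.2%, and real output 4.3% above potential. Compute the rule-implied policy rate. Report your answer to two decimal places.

Output 4.3% above potential → ŷ = 4.3.
r = 2.2 + 3.0 + 1.1 × (3.0 − 1.8) + 0.3 × 4.3
   = 2.2 + 3 + 1.32 + 1.29 = 7.81

7.81%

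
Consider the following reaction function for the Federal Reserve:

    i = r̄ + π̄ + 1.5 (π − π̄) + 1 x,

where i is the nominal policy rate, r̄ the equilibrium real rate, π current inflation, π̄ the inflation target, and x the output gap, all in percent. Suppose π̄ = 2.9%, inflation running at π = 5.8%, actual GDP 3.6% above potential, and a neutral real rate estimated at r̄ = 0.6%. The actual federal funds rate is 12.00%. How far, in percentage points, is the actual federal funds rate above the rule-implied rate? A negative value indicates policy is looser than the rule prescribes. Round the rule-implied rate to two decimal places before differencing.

0.55 pp

Output 3.6% above potential → x = 3.6.
i = 0.6 + 2.9 + 1.5 × (5.8 − 2.9) + 1 × 3.6
   = 0.6 + 2.9 + 4.35 + 3.6 = 11.45
Deviation = 12.00 − 11.45 = 0.55 pp.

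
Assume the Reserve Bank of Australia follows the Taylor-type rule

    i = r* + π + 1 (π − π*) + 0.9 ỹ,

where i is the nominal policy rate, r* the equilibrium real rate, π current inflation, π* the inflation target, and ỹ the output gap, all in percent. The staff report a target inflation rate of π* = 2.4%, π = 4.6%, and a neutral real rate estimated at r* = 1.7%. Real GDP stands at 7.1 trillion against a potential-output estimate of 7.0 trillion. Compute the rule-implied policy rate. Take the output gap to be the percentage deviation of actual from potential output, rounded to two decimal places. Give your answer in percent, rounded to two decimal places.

Output gap = 100 × (7.1 − 7.0) / 7.0 = 1.43%.
i = 1.70 + 4.60 + 1 × (4.60 − 2.40) + 0.9 × 1.43
   = 1.70 + 4.6 + 2.2 + 1.287 = 9.79

9.79%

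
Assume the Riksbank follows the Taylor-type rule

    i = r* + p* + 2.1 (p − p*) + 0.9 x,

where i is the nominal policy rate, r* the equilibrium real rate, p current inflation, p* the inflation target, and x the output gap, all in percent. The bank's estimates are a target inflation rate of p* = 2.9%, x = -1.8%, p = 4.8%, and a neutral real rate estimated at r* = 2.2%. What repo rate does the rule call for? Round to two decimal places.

7.47%

i = 2.2 + 2.9 + 2.1 × (4.8 − 2.9) + 0.9 × (-1.8)
   = 2.2 + 2.9 + 3.99 − 1.62 = 7.47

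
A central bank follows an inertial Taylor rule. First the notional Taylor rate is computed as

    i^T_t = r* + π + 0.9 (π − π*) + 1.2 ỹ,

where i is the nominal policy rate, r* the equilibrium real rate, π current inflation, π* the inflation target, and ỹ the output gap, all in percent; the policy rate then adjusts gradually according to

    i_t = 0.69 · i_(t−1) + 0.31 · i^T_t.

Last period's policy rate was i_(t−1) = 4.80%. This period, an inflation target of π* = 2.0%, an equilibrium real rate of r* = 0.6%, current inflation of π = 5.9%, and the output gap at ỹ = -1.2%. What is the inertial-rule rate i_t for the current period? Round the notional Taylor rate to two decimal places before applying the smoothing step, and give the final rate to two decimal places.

i^T_t = 0.6 + 5.9 + 0.9 × (5.9 − 2.0) + 1.2 × (-1.2)
   = 0.6 + 5.9 + 3.51 − 1.44 = 8.57
i_t = 0.69 × 4.80 + 0.31 × 8.57 = 3.312 + 2.6567 = 5.97

5.97%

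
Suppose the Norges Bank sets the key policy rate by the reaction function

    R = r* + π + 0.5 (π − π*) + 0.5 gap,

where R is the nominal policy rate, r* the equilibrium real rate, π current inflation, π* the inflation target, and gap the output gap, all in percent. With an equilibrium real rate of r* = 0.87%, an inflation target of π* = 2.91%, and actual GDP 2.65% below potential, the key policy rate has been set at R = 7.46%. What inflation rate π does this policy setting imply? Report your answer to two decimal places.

Output 2.65% below potential → gap = -2.65.
Collecting π: R = r* + (1 + 0.5) π − 0.5 π* + 0.5 gap
1.5 π = 7.46 − 0.87 + 0.5 × 2.91 − 0.5 × (-2.65) = 9.37
π = 9.37 / 1.5 = 6.25

6.25%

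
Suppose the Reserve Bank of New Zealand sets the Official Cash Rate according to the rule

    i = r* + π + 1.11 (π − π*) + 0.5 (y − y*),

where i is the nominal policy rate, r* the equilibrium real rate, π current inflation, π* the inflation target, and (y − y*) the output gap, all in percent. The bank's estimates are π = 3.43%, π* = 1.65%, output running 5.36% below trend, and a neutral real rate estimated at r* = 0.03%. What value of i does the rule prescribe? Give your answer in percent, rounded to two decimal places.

2.76%

Output 5.36% below potential → (y − y*) = -5.36.
i = 0.03 + 3.43 + 1.11 × (3.43 − 1.65) + 0.5 × (-5.36)
   = 0.03 + 3.43 + 1.9758 − 2.68 = 2.76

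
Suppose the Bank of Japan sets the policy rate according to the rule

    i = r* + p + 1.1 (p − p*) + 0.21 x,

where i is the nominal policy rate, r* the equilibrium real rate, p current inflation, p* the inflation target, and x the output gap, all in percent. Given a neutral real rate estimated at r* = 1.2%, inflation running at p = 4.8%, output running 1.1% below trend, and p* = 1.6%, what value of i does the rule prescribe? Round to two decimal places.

Output 1.1% below potential → x = -1.1.
i = 1.2 + 4.8 + 1.1 × (4.8 − 1.6) + 0.21 × (-1.1)
   = 1.2 + 4.8 + 3.52 − 0.231 = 9.29

9.29%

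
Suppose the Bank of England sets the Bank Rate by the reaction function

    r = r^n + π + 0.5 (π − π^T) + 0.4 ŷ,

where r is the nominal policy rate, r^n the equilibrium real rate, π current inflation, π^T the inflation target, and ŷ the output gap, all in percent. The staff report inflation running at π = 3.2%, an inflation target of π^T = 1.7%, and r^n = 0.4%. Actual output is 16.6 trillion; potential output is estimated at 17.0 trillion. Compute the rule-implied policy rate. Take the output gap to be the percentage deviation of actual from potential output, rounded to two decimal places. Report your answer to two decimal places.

Output gap = 100 × (16.6 − 17.0) / 17.0 = -2.35%.
r = 0.40 + 3.20 + 0.5 × (3.20 − 1.70) + 0.4 × (-2.35)
   = 0.40 + 3.2 + 0.75 − 0.94 = 3.41

3.41%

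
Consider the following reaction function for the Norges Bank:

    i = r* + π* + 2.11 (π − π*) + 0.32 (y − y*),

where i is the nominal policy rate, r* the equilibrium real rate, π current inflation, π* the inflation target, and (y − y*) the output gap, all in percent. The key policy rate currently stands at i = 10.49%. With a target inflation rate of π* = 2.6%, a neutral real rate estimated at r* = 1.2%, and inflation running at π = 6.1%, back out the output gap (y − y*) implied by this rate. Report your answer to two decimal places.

0.32 (y − y*) = 10.49 − 1.2 − 2.6 − 2.11 × (6.1 − 2.6) = -0.695
(y − y*) = -0.695 / 0.32 = -2.17

-2.17%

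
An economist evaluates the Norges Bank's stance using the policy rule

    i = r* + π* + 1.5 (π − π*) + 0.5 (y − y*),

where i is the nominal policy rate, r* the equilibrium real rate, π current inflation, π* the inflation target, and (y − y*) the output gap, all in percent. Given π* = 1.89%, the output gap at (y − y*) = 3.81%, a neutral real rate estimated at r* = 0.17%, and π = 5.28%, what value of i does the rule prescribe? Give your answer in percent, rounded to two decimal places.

9.05%

i = 0.17 + 1.89 + 1.5 × (5.28 − 1.89) + 0.5 × 3.81
   = 0.17 + 1.89 + 5.085 + 1.905 = 9.05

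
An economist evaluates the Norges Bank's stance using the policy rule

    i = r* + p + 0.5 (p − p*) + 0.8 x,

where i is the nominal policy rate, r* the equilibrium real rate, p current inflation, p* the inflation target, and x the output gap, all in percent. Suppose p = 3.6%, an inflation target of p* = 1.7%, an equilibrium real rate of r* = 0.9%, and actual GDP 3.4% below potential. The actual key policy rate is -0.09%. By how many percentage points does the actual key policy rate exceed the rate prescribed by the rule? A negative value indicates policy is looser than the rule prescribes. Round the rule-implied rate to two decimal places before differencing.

-2.82 pp

Output 3.4% below potential → x = -3.4.
i = 0.9 + 3.6 + 0.5 × (3.6 − 1.7) + 0.8 × (-3.4)
   = 0.9 + 3.6 + 0.95 − 2.72 = 2.73
Deviation = -0.09 − 2.73 = -2.82 pp.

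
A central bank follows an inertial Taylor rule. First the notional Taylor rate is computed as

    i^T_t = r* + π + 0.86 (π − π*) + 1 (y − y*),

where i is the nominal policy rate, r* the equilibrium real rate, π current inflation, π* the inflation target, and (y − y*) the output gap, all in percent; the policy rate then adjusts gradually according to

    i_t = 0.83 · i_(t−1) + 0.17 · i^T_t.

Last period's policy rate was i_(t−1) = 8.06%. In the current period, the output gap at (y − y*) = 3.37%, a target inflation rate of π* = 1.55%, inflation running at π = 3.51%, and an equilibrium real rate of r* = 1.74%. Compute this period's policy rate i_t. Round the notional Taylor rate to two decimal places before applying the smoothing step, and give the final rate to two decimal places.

i^T_t = 1.74 + 3.51 + 0.86 × (3.51 − 1.55) + 1 × 3.37
   = 1.74 + 3.51 + 1.6856 + 3.37 = 10.31
i_t = 0.83 × 8.06 + 0.17 × 10.31 = 6.6898 + 1.7527 = 8.44

8.44%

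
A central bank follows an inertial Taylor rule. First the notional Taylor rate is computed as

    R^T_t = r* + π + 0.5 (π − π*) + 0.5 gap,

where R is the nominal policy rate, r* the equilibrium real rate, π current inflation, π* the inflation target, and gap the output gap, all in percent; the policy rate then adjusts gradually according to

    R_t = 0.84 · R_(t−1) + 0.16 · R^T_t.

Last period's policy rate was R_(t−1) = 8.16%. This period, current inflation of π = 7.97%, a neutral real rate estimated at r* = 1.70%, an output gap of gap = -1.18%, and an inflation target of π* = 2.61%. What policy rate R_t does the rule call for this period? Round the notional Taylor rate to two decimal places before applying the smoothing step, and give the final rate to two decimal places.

R^T_t = 1.70 + 7.97 + 0.5 × (7.97 − 2.61) + 0.5 × (-1.18)
   = 1.70 + 7.97 + 2.68 − 0.59 = 11.76
R_t = 0.84 × 8.16 + 0.16 × 11.76 = 6.8544 + 1.8816 = 8.74

8.74%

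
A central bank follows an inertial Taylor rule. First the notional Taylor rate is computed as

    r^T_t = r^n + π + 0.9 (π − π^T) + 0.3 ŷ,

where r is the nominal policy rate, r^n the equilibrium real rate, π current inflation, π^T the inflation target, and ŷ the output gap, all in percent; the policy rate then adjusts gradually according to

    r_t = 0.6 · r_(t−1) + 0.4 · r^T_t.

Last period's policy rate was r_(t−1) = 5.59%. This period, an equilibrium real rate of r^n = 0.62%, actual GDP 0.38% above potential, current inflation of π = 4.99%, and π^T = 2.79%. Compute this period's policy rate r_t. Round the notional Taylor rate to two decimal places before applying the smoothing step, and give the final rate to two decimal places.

Output 0.38% above potential → ŷ = 0.38.
r^T_t = 0.62 + 4.99 + 0.9 × (4.99 − 2.79) + 0.3 × 0.38
   = 0.62 + 4.99 + 1.98 + 0.114 = 7.70
r_t = 0.6 × 5.59 + 0.4 × 7.70 = 3.354 + 3.08 = 6.43

6.43%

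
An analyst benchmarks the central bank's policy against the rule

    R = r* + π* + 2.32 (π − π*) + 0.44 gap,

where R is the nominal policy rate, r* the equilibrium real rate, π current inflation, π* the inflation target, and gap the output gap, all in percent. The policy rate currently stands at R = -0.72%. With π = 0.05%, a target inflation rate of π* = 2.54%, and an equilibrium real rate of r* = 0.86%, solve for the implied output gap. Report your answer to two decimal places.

3.77%

0.44 gap = -0.72 − 0.86 − 2.54 − 2.32 × (0.05 − 2.54) = 1.6568
gap = 1.6568 / 0.44 = 3.77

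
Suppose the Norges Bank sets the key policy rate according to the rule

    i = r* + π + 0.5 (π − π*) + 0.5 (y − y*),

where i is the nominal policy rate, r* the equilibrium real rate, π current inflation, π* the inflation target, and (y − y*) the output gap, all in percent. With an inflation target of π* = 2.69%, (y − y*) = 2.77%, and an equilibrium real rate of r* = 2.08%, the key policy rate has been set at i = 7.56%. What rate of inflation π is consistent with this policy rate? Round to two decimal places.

3.63%

Collecting π: i = r* + (1 + 0.5) π − 0.5 π* + 0.5 (y − y*)
1.5 π = 7.56 − 2.08 + 0.5 × 2.69 − 0.5 × 2.77 = 5.44
π = 5.44 / 1.5 = 3.63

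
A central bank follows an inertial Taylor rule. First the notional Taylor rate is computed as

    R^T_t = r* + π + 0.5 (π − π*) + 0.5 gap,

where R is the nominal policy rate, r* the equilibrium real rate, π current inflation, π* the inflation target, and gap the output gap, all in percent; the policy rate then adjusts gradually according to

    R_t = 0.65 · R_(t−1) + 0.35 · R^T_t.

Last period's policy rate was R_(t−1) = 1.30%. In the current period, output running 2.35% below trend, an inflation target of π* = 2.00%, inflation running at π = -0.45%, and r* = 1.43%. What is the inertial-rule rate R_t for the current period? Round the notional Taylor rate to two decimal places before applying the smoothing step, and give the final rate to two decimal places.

Output 2.35% below potential → gap = -2.35.
R^T_t = 1.43 + (-0.45) + 0.5 × (-0.45 − 2.00) + 0.5 × (-2.35)
   = 1.43 − 0.45 − 1.225 − 1.175 = -1.42
R_t = 0.65 × 1.30 + 0.35 × (-1.42) = 0.845 − 0.497 = 0.35

0.35%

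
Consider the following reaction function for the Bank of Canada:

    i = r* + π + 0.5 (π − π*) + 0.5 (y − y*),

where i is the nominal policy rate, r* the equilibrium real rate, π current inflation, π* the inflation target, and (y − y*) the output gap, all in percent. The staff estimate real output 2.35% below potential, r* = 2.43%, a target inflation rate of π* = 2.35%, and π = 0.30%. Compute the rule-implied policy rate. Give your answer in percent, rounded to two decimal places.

0.53%

Output 2.35% below potential → (y − y*) = -2.35.
i = 2.43 + 0.30 + 0.5 × (0.30 − 2.35) + 0.5 × (-2.35)
   = 2.43 + 0.3 − 1.025 − 1.175 = 0.53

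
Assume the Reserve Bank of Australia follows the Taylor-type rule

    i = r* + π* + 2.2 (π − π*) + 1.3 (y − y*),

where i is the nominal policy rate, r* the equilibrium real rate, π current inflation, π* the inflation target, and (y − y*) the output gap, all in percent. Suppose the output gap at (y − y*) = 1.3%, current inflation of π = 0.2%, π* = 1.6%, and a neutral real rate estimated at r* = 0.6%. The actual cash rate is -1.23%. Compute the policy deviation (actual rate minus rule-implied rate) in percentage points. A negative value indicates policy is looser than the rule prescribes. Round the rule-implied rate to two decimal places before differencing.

-2.04 pp

i = 0.6 + 1.6 + 2.2 × (0.2 − 1.6) + 1.3 × 1.3
   = 0.6 + 1.6 − 3.08 + 1.69 = 0.81
Deviation = -1.23 − 0.81 = -2.04 pp.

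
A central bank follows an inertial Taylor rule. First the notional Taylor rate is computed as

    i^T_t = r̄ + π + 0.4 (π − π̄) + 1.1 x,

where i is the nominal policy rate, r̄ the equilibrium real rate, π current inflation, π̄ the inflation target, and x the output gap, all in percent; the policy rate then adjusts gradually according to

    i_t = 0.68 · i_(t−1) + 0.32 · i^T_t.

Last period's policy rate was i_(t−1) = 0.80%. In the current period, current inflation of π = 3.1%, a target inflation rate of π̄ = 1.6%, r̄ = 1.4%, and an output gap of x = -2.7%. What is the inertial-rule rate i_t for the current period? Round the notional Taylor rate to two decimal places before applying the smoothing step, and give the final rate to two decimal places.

i^T_t = 1.4 + 3.1 + 0.4 × (3.1 − 1.6) + 1.1 × (-2.7)
   = 1.4 + 3.1 + 0.6 − 2.97 = 2.13
i_t = 0.68 × 0.80 + 0.32 × 2.13 = 0.544 + 0.6816 = 1.23

1.23%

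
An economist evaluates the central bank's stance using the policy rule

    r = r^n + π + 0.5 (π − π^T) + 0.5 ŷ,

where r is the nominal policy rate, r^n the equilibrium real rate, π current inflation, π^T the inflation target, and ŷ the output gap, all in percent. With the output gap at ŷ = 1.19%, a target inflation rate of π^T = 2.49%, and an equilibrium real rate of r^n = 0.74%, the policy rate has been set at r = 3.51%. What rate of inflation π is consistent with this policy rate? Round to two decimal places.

2.28%

Collecting π: r = r^n + (1 + 0.5) π − 0.5 π^T + 0.5 ŷ
1.5 π = 3.51 − 0.74 + 0.5 × 2.49 − 0.5 × 1.19 = 3.42
π = 3.42 / 1.5 = 2.28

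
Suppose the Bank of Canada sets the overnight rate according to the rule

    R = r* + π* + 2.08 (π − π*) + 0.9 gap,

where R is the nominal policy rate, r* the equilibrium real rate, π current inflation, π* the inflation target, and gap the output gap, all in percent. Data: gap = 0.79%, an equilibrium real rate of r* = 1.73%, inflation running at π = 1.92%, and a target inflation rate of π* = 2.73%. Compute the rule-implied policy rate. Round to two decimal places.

R = 1.73 + 2.73 + 2.08 × (1.92 − 2.73) + 0.9 × 0.79
   = 1.73 + 2.73 − 1.6848 + 0.711 = 3.49

3.49%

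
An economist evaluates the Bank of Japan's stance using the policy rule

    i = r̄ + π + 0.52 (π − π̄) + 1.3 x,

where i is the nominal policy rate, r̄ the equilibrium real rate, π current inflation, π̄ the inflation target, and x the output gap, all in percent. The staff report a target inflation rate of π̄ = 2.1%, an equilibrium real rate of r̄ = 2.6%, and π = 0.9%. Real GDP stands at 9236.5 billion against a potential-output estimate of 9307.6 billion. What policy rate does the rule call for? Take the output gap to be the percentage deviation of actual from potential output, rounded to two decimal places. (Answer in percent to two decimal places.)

Output gap = 100 × (9236.5 − 9307.6) / 9307.6 = -0.76%.
i = 2.60 + 0.90 + 0.52 × (0.90 − 2.10) + 1.3 × (-0.76)
   = 2.60 + 0.9 − 0.624 − 0.988 = 1.89

1.89%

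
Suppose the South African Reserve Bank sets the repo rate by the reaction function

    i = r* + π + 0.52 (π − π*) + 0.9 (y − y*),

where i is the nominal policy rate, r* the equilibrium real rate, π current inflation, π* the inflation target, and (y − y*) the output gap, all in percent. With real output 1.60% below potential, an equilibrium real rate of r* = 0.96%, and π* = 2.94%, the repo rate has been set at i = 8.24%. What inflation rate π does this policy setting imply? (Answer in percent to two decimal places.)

Output 1.60% below potential → (y − y*) = -1.60.
Collecting π: i = r* + (1 + 0.52) π − 0.52 π* + 0.9 (y − y*)
1.52 π = 8.24 − 0.96 + 0.52 × 2.94 − 0.9 × (-1.60) = 10.2488
π = 10.2488 / 1.52 = 6.74

6.74%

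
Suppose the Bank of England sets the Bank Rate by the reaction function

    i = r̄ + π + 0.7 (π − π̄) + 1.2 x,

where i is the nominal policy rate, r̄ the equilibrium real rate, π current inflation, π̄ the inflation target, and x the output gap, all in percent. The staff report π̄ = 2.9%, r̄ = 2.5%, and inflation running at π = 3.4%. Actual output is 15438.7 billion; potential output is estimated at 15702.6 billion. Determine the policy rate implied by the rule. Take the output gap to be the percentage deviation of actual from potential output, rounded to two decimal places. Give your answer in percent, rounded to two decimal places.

Output gap = 100 × (15438.7 − 15702.6) / 15702.6 = -1.68%.
i = 2.50 + 3.40 + 0.7 × (3.40 − 2.90) + 1.2 × (-1.68)
   = 2.50 + 3.4 + 0.35 − 2.016 = 4.23

4.23%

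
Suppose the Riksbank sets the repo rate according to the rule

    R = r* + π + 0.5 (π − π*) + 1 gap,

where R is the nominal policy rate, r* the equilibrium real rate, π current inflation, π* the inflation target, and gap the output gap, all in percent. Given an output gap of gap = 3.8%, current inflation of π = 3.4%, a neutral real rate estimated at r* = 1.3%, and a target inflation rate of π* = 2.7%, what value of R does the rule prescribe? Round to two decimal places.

R = 1.3 + 3.4 + 0.5 × (3.4 − 2.7) + 1 × 3.8
   = 1.3 + 3.4 + 0.35 + 3.8 = 8.85

8.85%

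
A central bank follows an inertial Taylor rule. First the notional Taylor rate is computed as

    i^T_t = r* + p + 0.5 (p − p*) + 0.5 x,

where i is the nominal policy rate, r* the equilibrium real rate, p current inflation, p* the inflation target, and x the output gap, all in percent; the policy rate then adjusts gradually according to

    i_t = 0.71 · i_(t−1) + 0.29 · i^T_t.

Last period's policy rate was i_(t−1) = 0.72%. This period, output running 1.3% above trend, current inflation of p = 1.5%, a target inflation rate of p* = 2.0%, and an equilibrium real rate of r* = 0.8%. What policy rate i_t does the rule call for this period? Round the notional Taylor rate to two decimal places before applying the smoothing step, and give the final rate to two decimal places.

Output 1.3% above potential → x = 1.3.
i^T_t = 0.8 + 1.5 + 0.5 × (1.5 − 2.0) + 0.5 × 1.3
   = 0.8 + 1.5 − 0.25 + 0.65 = 2.70
i_t = 0.71 × 0.72 + 0.29 × 2.70 = 0.5112 + 0.783 = 1.29

1.29%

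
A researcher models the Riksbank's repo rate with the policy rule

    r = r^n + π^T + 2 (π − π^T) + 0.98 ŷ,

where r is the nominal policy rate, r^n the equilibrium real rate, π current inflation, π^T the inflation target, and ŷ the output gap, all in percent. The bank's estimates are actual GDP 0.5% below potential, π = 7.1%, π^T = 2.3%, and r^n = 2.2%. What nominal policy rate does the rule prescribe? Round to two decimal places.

13.61%

Output 0.5% below potential → ŷ = -0.5.
r = 2.2 + 2.3 + 2 × (7.1 − 2.3) + 0.98 × (-0.5)
   = 2.2 + 2.3 + 9.6 − 0.49 = 13.61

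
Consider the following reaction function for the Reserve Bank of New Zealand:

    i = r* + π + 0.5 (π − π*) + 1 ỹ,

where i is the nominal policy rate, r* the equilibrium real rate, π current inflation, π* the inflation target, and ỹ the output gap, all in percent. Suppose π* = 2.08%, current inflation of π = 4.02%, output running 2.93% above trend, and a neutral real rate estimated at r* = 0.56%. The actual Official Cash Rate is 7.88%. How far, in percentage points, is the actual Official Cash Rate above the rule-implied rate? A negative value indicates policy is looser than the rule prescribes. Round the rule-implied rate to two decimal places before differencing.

-0.60 pp

Output 2.93% above potential → ỹ = 2.93.
i = 0.56 + 4.02 + 0.5 × (4.02 − 2.08) + 1 × 2.93
   = 0.56 + 4.02 + 0.97 + 2.93 = 8.48
Deviation = 7.88 − 8.48 = -0.60 pp.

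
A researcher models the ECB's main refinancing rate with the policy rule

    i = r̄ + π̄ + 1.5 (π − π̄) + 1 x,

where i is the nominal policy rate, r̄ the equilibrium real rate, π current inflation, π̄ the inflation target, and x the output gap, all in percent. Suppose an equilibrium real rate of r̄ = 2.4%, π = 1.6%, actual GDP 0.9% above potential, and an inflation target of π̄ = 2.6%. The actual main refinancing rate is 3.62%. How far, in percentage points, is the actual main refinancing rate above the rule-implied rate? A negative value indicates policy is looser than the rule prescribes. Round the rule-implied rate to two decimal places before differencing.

Output 0.9% above potential → x = 0.9.
i = 2.4 + 2.6 + 1.5 × (1.6 − 2.6) + 1 × 0.9
   = 2.4 + 2.6 − 1.5 + 0.9 = 4.40
Deviation = 3.62 − 4.40 = -0.78 pp.

-0.78 pp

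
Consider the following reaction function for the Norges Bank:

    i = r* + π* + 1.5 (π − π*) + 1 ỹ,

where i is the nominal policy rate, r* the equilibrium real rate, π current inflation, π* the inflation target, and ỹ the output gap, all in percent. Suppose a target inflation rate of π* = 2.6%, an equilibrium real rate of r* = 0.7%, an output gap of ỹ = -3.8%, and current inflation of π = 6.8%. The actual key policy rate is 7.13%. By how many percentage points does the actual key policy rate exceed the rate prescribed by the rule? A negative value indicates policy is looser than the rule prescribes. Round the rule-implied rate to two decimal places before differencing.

i = 0.7 + 2.6 + 1.5 × (6.8 − 2.6) + 1 × (-3.8)
   = 0.7 + 2.6 + 6.3 − 3.8 = 5.80
Deviation = 7.13 − 5.80 = 1.33 pp.

1.33 pp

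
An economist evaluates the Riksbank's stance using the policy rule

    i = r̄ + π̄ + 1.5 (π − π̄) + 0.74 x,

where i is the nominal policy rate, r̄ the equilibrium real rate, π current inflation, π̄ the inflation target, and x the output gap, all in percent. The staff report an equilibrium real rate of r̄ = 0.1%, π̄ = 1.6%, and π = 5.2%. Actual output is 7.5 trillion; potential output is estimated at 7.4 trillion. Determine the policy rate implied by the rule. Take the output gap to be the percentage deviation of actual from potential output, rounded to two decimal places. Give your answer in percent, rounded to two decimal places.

Output gap = 100 × (7.5 − 7.4) / 7.4 = 1.35%.
i = 0.10 + 1.60 + 1.5 × (5.20 − 1.60) + 0.74 × 1.35
   = 0.10 + 1.6 + 5.4 + 0.999 = 8.10

8.10%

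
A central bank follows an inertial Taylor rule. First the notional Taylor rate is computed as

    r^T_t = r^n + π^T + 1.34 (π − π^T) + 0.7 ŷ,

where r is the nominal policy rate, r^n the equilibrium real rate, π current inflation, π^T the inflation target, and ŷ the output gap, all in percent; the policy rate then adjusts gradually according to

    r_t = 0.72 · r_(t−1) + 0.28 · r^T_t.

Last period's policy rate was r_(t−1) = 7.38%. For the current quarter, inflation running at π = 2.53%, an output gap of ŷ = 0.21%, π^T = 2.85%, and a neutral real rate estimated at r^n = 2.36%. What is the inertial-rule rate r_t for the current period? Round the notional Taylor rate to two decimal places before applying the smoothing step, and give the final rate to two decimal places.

r^T_t = 2.36 + 2.85 + 1.34 × (2.53 − 2.85) + 0.7 × 0.21
   = 2.36 + 2.85 − 0.4288 + 0.147 = 4.93
r_t = 0.72 × 7.38 + 0.28 × 4.93 = 5.3136 + 1.3804 = 6.69

6.69%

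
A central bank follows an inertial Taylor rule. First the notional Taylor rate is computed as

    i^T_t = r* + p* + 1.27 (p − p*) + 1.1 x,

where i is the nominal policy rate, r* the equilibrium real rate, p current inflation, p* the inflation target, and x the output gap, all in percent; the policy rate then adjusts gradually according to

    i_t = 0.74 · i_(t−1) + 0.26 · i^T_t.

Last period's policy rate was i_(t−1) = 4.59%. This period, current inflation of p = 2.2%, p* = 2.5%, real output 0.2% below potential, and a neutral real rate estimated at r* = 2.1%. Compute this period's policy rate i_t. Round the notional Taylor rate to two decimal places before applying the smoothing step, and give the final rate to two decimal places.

Output 0.2% below potential → x = -0.2.
i^T_t = 2.1 + 2.5 + 1.27 × (2.2 − 2.5) + 1.1 × (-0.2)
   = 2.1 + 2.5 − 0.381 − 0.22 = 4.00
i_t = 0.74 × 4.59 + 0.26 × 4.00 = 3.3966 + 1.04 = 4.44

4.44%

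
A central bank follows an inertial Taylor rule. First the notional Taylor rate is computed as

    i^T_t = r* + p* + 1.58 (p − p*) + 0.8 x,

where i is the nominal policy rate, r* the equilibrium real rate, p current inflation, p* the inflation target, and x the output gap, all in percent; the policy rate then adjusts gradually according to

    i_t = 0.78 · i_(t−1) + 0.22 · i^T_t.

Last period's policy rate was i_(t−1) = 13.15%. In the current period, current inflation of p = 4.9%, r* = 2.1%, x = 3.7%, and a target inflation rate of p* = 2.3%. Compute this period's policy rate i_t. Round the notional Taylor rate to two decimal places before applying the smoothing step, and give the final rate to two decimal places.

12.78%

i^T_t = 2.1 + 2.3 + 1.58 × (4.9 − 2.3) + 0.8 × 3.7
   = 2.1 + 2.3 + 4.108 + 2.96 = 11.47
i_t = 0.78 × 13.15 + 0.22 × 11.47 = 10.257 + 2.5234 = 12.78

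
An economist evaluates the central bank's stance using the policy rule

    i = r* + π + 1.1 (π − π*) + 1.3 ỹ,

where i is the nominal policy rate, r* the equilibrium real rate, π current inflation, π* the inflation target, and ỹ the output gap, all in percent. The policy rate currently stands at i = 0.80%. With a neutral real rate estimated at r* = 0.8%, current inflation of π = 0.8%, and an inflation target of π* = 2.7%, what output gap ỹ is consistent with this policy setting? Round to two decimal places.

1.3 ỹ = 0.80 − 0.8 − 0.8 − 1.1 × (0.8 − 2.7) = 1.29
ỹ = 1.29 / 1.3 = 0.99

0.99%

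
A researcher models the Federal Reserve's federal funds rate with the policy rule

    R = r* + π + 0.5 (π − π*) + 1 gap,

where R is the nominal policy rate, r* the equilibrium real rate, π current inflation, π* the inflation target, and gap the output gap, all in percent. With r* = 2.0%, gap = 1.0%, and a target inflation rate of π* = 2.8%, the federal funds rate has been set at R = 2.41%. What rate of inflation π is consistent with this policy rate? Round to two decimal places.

Collecting π: R = r* + (1 + 0.5) π − 0.5 π* + 1 gap
1.5 π = 2.41 − 2.0 + 0.5 × 2.8 − 1 × 1.0 = 0.81
π = 0.81 / 1.5 = 0.54

0.54%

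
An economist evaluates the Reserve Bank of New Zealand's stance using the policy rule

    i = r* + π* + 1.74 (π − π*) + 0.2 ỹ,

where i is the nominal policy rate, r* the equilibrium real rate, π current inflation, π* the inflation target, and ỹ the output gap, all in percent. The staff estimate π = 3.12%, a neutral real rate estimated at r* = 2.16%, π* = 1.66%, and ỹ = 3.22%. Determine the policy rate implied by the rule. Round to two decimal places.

i = 2.16 + 1.66 + 1.74 × (3.12 − 1.66) + 0.2 × 3.22
   = 2.16 + 1.66 + 2.5404 + 0.644 = 7.00

7.00%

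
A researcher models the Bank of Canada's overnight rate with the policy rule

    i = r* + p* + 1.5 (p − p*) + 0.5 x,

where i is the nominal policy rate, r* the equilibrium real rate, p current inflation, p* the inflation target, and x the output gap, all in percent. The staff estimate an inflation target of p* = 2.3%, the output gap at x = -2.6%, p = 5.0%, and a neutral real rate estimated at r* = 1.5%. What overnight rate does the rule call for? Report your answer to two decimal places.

i = 1.5 + 2.3 + 1.5 × (5.0 − 2.3) + 0.5 × (-2.6)
   = 1.5 + 2.3 + 4.05 − 1.3 = 6.55

6.55%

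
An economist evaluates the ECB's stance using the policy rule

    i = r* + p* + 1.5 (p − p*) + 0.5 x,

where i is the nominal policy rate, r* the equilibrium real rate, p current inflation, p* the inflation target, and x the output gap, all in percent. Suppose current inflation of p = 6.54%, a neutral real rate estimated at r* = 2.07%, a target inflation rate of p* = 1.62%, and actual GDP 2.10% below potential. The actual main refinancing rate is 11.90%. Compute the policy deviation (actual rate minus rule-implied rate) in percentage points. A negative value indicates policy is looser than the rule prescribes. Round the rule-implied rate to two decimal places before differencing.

1.88 pp

Output 2.10% below potential → x = -2.10.
i = 2.07 + 1.62 + 1.5 × (6.54 − 1.62) + 0.5 × (-2.10)
   = 2.07 + 1.62 + 7.38 − 1.05 = 10.02
Deviation = 11.90 − 10.02 = 1.88 pp.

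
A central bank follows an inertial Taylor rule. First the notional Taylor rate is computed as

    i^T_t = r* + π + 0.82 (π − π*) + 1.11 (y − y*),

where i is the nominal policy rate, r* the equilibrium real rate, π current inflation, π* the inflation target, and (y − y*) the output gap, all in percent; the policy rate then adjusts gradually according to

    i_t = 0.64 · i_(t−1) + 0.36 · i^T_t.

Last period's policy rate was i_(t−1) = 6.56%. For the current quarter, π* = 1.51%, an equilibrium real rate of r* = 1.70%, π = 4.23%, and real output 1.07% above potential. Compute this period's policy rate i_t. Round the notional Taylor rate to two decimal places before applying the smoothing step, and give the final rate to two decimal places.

7.56%

Output 1.07% above potential → (y − y*) = 1.07.
i^T_t = 1.70 + 4.23 + 0.82 × (4.23 − 1.51) + 1.11 × 1.07
   = 1.70 + 4.23 + 2.2304 + 1.1877 = 9.35
i_t = 0.64 × 6.56 + 0.36 × 9.35 = 4.1984 + 3.366 = 7.56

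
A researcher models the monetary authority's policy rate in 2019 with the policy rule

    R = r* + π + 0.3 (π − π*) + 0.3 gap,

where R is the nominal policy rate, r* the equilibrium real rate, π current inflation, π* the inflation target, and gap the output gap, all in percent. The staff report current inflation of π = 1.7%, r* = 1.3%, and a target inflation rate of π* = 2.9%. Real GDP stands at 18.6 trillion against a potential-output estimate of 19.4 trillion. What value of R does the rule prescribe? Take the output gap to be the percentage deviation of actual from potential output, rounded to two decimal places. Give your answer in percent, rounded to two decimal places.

1.40%

Output gap = 100 × (18.6 − 19.4) / 19.4 = -4.12%.
R = 1.30 + 1.70 + 0.3 × (1.70 − 2.90) + 0.3 × (-4.12)
   = 1.30 + 1.7 − 0.36 − 1.236 = 1.40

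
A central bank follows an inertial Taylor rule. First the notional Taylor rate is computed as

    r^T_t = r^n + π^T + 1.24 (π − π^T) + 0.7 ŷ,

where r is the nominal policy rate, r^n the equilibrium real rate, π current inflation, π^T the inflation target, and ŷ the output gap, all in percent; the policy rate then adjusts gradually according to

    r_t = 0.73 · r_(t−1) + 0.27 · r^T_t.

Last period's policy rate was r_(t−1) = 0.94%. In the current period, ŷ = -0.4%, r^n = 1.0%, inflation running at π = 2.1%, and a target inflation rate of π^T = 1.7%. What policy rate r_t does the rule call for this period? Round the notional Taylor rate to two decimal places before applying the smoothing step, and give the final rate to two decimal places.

r^T_t = 1.0 + 1.7 + 1.24 × (2.1 − 1.7) + 0.7 × (-0.4)
   = 1.0 + 1.7 + 0.496 − 0.28 = 2.92
r_t = 0.73 × 0.94 + 0.27 × 2.92 = 0.6862 + 0.7884 = 1.47

1.47%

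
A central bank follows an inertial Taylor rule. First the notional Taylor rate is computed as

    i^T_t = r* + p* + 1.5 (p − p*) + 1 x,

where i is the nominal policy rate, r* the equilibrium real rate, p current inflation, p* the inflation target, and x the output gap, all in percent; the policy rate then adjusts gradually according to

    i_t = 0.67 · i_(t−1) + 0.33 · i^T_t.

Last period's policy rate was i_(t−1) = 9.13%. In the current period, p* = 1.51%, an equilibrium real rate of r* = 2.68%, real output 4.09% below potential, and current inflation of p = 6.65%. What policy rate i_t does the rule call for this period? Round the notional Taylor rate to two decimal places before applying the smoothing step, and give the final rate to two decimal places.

8.69%

Output 4.09% below potential → x = -4.09.
i^T_t = 2.68 + 1.51 + 1.5 × (6.65 − 1.51) + 1 × (-4.09)
   = 2.68 + 1.51 + 7.71 − 4.09 = 7.81
i_t = 0.67 × 9.13 + 0.33 × 7.81 = 6.1171 + 2.5773 = 8.69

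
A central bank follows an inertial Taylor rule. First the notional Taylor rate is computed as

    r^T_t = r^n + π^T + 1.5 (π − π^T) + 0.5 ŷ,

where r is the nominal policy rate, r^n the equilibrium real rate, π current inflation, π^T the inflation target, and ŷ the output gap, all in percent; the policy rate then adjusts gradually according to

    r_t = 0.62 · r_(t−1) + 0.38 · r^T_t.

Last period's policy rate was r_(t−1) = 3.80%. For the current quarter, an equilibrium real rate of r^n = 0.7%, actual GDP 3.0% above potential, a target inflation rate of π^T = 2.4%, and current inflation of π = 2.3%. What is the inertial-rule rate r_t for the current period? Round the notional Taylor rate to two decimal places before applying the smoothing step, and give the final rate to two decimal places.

4.05%

Output 3.0% above potential → ŷ = 3.0.
r^T_t = 0.7 + 2.4 + 1.5 × (2.3 − 2.4) + 0.5 × 3.0
   = 0.7 + 2.4 − 0.15 + 1.5 = 4.45
r_t = 0.62 × 3.80 + 0.38 × 4.45 = 2.356 + 1.691 = 4.05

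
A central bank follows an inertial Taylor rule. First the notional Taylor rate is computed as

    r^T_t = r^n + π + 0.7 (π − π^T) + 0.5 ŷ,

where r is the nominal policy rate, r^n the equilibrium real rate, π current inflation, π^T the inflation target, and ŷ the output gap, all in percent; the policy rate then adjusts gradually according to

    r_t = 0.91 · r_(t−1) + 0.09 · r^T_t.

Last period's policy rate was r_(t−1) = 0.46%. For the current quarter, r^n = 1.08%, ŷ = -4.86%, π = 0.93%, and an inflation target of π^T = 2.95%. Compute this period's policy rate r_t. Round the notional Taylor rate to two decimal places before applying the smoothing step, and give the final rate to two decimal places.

0.25%

r^T_t = 1.08 + 0.93 + 0.7 × (0.93 − 2.95) + 0.5 × (-4.86)
   = 1.08 + 0.93 − 1.414 − 2.43 = -1.83
r_t = 0.91 × 0.46 + 0.09 × (-1.83) = 0.4186 − 0.1647 = 0.25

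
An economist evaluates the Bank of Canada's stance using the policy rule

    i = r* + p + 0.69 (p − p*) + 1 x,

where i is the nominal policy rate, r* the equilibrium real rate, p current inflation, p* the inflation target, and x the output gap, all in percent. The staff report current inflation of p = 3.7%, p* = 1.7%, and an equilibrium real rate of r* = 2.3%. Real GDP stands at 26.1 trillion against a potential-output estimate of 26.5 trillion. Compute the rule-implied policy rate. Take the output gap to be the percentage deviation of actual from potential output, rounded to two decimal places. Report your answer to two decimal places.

Output gap = 100 × (26.1 − 26.5) / 26.5 = -1.51%.
i = 2.30 + 3.70 + 0.69 × (3.70 − 1.70) + 1 × (-1.51)
   = 2.30 + 3.7 + 1.38 − 1.51 = 5.87

5.87%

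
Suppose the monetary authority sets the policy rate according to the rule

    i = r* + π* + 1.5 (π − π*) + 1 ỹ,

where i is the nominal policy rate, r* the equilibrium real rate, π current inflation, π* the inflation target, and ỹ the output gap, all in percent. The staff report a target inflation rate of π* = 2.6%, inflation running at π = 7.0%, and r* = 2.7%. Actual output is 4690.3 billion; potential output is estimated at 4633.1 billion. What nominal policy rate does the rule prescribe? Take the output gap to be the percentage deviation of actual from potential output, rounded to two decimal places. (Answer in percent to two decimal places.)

13.13%

Output gap = 100 × (4690.3 − 4633.1) / 4633.1 = 1.23%.
i = 2.70 + 2.60 + 1.5 × (7.00 − 2.60) + 1 × 1.23
   = 2.70 + 2.6 + 6.6 + 1.23 = 13.13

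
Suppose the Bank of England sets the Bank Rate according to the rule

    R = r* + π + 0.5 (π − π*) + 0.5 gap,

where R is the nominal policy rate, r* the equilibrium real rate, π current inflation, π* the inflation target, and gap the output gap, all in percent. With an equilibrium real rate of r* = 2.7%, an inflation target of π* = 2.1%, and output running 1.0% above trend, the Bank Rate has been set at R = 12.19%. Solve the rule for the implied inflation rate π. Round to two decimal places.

Output 1.0% above potential → gap = 1.0.
Collecting π: R = r* + (1 + 0.5) π − 0.5 π* + 0.5 gap
1.5 π = 12.19 − 2.7 + 0.5 × 2.1 − 0.5 × 1.0 = 10.04
π = 10.04 / 1.5 = 6.69

6.69%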